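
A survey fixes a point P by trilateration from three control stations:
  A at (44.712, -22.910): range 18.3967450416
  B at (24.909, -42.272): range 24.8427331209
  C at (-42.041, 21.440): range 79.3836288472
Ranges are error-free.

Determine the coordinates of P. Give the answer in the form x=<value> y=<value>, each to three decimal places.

x=27.120 y=-17.528

eq1: (x − 44.712)² + (y + 22.910)² = 18.3967450416²
eq2: (x − 24.909)² + (y + 42.272)² = 24.8427331209²
eq3: (x + 42.041)² + (y − 21.440)² = 79.3836288472²
eq1−eq3, eq1−eq2 (x²,y² cancel):
  -173.506·x + 88.700·y = -6260.232064
  -39.606·x − 38.724·y = -395.371940
det = -173.506·-38.724 − 88.700·-39.606 = 10231.898544
x = (-6260.232064·-38.724 − 88.700·-395.371940) / 10231.898544 = 27.120159
y = (-173.506·-395.371940 − -6260.232064·-39.606) / 10231.898544 = -17.527866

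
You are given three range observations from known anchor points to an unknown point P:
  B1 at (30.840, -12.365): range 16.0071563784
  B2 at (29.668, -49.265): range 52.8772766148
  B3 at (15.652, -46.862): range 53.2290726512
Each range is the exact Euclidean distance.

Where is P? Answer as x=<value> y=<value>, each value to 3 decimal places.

x=32.835 y=3.517

eq1: (x − 30.840)² + (y + 12.365)² = 16.0071563784²
eq2: (x − 29.668)² + (y + 49.265)² = 52.8772766148²
eq3: (x − 15.652)² + (y + 46.862)² = 53.2290726512²
eq3−eq2, eq3−eq1 (x²,y² cancel):
  28.032·x − 4.806·y = 903.526094
  30.376·x + 68.994·y = 1240.071797
det = 28.032·68.994 − -4.806·30.376 = 2080.026864
x = (903.526094·68.994 − -4.806·1240.071797) / 2080.026864 = 32.834991
y = (28.032·1240.071797 − 903.526094·30.376) / 2080.026864 = 3.517351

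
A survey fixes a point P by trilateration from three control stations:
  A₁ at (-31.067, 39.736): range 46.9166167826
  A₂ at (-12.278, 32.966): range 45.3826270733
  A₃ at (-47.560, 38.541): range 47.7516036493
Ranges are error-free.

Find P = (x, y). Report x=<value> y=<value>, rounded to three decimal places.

x=-33.566 y=-7.114

eq1: (x + 31.067)² + (y − 39.736)² = 46.9166167826²
eq2: (x + 12.278)² + (y − 32.966)² = 45.3826270733²
eq3: (x + 47.560)² + (y − 38.541)² = 47.7516036493²
eq3−eq1, eq3−eq2 (x²,y² cancel):
  32.986·x + 2.390·y = -1124.207375
  70.564·x − 11.150·y = -2289.223030
det = 32.986·-11.150 − 2.390·70.564 = -536.441860
x = (-1124.207375·-11.150 − 2.390·-2289.223030) / -536.441860 = -33.565903
y = (32.986·-2289.223030 − -1124.207375·70.564) / -536.441860 = -7.114020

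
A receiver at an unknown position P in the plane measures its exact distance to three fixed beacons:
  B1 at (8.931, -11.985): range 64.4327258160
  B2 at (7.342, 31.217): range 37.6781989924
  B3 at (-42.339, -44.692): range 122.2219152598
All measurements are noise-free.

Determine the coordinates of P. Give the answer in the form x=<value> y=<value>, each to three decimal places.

eq1: (x − 8.931)² + (y + 11.985)² = 64.4327258160²
eq2: (x − 7.342)² + (y − 31.217)² = 37.6781989924²
eq3: (x + 42.339)² + (y + 44.692)² = 122.2219152598²
eq3−eq2, eq3−eq1 (x²,y² cancel):
  99.362·x + 151.818·y = 10756.990158
  102.540·x + 65.414·y = 7220.057615
det = 99.362·65.414 − 151.818·102.540 = -9067.751852
x = (10756.990158·65.414 − 151.818·7220.057615) / -9067.751852 = 43.282719
y = (99.362·7220.057615 − 10756.990158·102.540) / -9067.751852 = 42.526793

x=43.283 y=42.527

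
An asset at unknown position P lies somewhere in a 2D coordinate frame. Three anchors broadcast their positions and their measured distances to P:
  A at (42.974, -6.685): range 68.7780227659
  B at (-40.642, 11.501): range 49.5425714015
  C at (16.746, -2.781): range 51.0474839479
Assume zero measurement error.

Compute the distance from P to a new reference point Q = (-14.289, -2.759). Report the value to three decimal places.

eq1: (x − 42.974)² + (y + 6.685)² = 68.7780227659²
eq2: (x + 40.642)² + (y − 11.501)² = 49.5425714015²
eq3: (x − 16.746)² + (y + 2.781)² = 51.0474839479²
eq1−eq2, eq1−eq3 (x²,y² cancel):
  -167.232·x + 36.372·y = 2168.541299
  -52.456·x + 7.808·y = 521.279374
det = -167.232·7.808 − 36.372·-52.456 = 602.182176
x = (2168.541299·7.808 − 36.372·521.279374) / 602.182176 = -3.367757
y = (-167.232·521.279374 − 2168.541299·-52.456) / 602.182176 = 44.136826
|P − Q| = √((-3.367757 − -14.289)² + (44.136826 − -2.759)²) = 48.150722

48.151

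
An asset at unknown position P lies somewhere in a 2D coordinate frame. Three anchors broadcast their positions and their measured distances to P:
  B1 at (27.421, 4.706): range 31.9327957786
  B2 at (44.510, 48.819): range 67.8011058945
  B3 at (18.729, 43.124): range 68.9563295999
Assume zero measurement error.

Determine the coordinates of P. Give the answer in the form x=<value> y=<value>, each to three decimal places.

eq1: (x − 27.421)² + (y − 4.706)² = 31.9327957786²
eq2: (x − 44.510)² + (y − 48.819)² = 67.8011058945²
eq3: (x − 18.729)² + (y − 43.124)² = 68.9563295999²
eq2−eq3, eq2−eq1 (x²,y² cancel):
  -51.562·x − 11.390·y = -2311.965475
  -34.178·x − 88.226·y = -13.090670
det = -51.562·-88.226 − -11.390·-34.178 = 4159.821592
x = (-2311.965475·-88.226 − -11.390·-13.090670) / 4159.821592 = 48.998823
y = (-51.562·-13.090670 − -2311.965475·-34.178) / 4159.821592 = -18.833350

x=48.999 y=-18.833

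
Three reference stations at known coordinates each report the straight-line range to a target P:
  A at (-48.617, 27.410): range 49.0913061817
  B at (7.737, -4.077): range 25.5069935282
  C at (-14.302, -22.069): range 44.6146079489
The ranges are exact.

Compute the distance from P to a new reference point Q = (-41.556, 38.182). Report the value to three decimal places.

45.224

eq1: (x + 48.617)² + (y − 27.410)² = 49.0913061817²
eq2: (x − 7.737)² + (y + 4.077)² = 25.5069935282²
eq3: (x + 14.302)² + (y + 22.069)² = 44.6146079489²
eq2−eq1, eq2−eq3 (x²,y² cancel):
  -112.708·x + 62.974·y = 1279.088067
  -44.078·x − 35.984·y = -724.751657
det = -112.708·-35.984 − 62.974·-44.078 = 6831.452644
x = (1279.088067·-35.984 − 62.974·-724.751657) / 6831.452644 = -0.056532
y = (-112.708·-724.751657 − 1279.088067·-44.078) / 6831.452644 = 20.210190
|P − Q| = √((-0.056532 − -41.556)² + (20.210190 − 38.182)²) = 45.223797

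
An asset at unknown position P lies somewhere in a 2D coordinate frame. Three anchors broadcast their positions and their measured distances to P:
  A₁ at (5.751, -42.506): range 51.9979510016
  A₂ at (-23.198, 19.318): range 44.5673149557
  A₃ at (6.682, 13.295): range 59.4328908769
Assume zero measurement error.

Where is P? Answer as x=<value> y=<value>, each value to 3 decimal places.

eq1: (x − 5.751)² + (y + 42.506)² = 51.9979510016²
eq2: (x + 23.198)² + (y − 19.318)² = 44.5673149557²
eq3: (x − 6.682)² + (y − 13.295)² = 59.4328908769²
eq3−eq2, eq3−eq1 (x²,y² cancel):
  -59.760·x + 12.046·y = 2235.949135
  -1.862·x − 111.602·y = 2446.909498
det = -59.760·-111.602 − 12.046·-1.862 = 6691.765172
x = (2235.949135·-111.602 − 12.046·2446.909498) / 6691.765172 = -41.694808
y = (-59.760·2446.909498 − 2235.949135·-1.862) / 6691.765172 = -21.229671

x=-41.695 y=-21.230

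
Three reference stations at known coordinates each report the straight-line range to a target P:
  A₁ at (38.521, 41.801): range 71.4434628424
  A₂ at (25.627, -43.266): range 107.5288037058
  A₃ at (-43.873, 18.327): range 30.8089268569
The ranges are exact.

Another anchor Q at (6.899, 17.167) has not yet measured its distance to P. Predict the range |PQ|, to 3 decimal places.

eq1: (x − 38.521)² + (y − 41.801)² = 71.4434628424²
eq2: (x − 25.627)² + (y + 43.266)² = 107.5288037058²
eq3: (x + 43.873)² + (y − 18.327)² = 30.8089268569²
eq2−eq3, eq2−eq1 (x²,y² cancel):
  -139.000·x + 123.186·y = 10345.282825
  25.788·x + 170.134·y = 7160.776400
det = -139.000·170.134 − 123.186·25.788 = -26825.346568
x = (10345.282825·170.134 − 123.186·7160.776400) / -26825.346568 = -32.729379
y = (-139.000·7160.776400 − 10345.282825·25.788) / -26825.346568 = 47.049982
|P − Q| = √((-32.729379 − 6.899)² + (47.049982 − 17.167)²) = 49.632661

49.633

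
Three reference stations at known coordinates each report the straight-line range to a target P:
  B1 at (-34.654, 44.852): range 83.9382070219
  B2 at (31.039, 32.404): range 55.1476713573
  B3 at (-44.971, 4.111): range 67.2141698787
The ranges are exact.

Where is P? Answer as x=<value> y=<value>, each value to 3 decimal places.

x=17.367 y=-21.022

eq1: (x + 34.654)² + (y − 44.852)² = 83.9382070219²
eq2: (x − 31.039)² + (y − 32.404)² = 55.1476713573²
eq3: (x + 44.971)² + (y − 4.111)² = 67.2141698787²
eq3−eq1, eq3−eq2 (x²,y² cancel):
  20.634·x + 81.482·y = -1354.567508
  152.020·x + 56.586·y = 1450.626551
det = 20.634·56.586 − 81.482·152.020 = -11219.298116
x = (-1354.567508·56.586 − 81.482·1450.626551) / -11219.298116 = 17.367353
y = (20.634·1450.626551 − -1354.567508·152.020) / -11219.298116 = -21.022133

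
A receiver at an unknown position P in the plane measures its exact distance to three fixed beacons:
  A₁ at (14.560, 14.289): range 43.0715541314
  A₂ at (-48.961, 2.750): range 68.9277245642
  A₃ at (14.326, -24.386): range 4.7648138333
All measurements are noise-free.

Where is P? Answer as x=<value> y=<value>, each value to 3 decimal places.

x=12.360 y=-28.726

eq1: (x − 14.560)² + (y − 14.289)² = 43.0715541314²
eq2: (x + 48.961)² + (y − 2.750)² = 68.9277245642²
eq3: (x − 14.326)² + (y + 24.386)² = 4.7648138333²
eq3−eq2, eq3−eq1 (x²,y² cancel):
  -126.574·x + 54.272·y = -3123.497014
  0.468·x + 77.350·y = -2216.197475
det = -126.574·77.350 − 54.272·0.468 = -9815.898196
x = (-3123.497014·77.350 − 54.272·-2216.197475) / -9815.898196 = 12.360053
y = (-126.574·-2216.197475 − -3123.497014·0.468) / -9815.898196 = -28.726335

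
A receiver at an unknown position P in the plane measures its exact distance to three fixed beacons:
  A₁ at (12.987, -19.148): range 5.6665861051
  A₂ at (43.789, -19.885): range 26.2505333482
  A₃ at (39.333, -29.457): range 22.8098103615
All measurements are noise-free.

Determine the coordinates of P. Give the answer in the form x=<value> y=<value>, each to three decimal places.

eq1: (x − 12.987)² + (y + 19.148)² = 5.6665861051²
eq2: (x − 43.789)² + (y + 19.885)² = 26.2505333482²
eq3: (x − 39.333)² + (y + 29.457)² = 22.8098103615²
eq3−eq2, eq3−eq1 (x²,y² cancel):
  8.912·x + 19.144·y = -270.713044
  -52.692·x + 20.618·y = -1391.314414
det = 8.912·20.618 − 19.144·-52.692 = 1192.483264
x = (-270.713044·20.618 − 19.144·-1391.314414) / 1192.483264 = 17.655394
y = (8.912·-1391.314414 − -270.713044·-52.692) / 1192.483264 = -22.359899

x=17.655 y=-22.360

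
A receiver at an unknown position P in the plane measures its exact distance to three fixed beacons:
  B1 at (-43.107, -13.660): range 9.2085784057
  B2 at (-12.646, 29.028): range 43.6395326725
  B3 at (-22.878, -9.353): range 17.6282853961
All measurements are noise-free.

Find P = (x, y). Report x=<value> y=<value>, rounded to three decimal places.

eq1: (x + 43.107)² + (y + 13.660)² = 9.2085784057²
eq2: (x + 12.646)² + (y − 29.028)² = 43.6395326725²
eq3: (x + 22.878)² + (y + 9.353)² = 17.6282853961²
eq3−eq1, eq3−eq2 (x²,y² cancel):
  -40.458·x − 8.614·y = 1659.886086
  20.464·x + 76.762·y = -1201.987759
det = -40.458·76.762 − -8.614·20.464 = -2929.360100
x = (1659.886086·76.762 − -8.614·-1201.987759) / -2929.360100 = -39.961715
y = (-40.458·-1201.987759 − 1659.886086·20.464) / -2929.360100 = -5.005227

x=-39.962 y=-5.005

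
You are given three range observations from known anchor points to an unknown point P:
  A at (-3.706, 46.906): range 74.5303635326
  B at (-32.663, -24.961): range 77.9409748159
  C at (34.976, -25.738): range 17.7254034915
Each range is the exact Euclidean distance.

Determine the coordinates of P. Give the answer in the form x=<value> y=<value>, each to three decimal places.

x=43.911 y=-10.430

eq1: (x + 3.706)² + (y − 46.906)² = 74.5303635326²
eq2: (x + 32.663)² + (y + 24.961)² = 77.9409748159²
eq3: (x − 34.976)² + (y + 25.738)² = 17.7254034915²
eq3−eq2, eq3−eq1 (x²,y² cancel):
  -135.278·x + 1.554·y = -5956.447756
  -77.364·x + 145.288·y = -4912.443107
det = -135.278·145.288 − 1.554·-77.364 = -19534.046408
x = (-5956.447756·145.288 − 1.554·-4912.443107) / -19534.046408 = 43.911355
y = (-135.278·-4912.443107 − -5956.447756·-77.364) / -19534.046408 = -10.429526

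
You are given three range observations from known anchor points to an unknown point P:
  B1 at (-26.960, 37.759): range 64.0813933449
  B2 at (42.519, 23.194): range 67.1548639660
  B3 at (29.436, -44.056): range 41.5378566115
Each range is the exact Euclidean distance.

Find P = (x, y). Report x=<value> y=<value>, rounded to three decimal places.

x=-6.314 y=-22.905

eq1: (x + 26.960)² + (y − 37.759)² = 64.0813933449²
eq2: (x − 42.519)² + (y − 23.194)² = 67.1548639660²
eq3: (x − 29.436)² + (y + 44.056)² = 41.5378566115²
eq2−eq3, eq2−eq1 (x²,y² cancel):
  -26.166·x − 134.500·y = 3245.964457
  -138.958·x + 29.130·y = 210.107465
det = -26.166·29.130 − -134.500·-138.958 = -19452.066580
x = (3245.964457·29.130 − -134.500·210.107465) / -19452.066580 = -6.313694
y = (-26.166·210.107465 − 3245.964457·-138.958) / -19452.066580 = -22.905281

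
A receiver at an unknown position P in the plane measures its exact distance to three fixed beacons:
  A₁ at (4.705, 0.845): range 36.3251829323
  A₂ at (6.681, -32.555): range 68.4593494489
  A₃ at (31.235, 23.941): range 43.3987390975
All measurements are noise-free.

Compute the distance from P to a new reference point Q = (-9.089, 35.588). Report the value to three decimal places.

2.846

eq1: (x − 4.705)² + (y − 0.845)² = 36.3251829323²
eq2: (x − 6.681)² + (y + 32.555)² = 68.4593494489²
eq3: (x − 31.235)² + (y − 23.941)² = 43.3987390975²
eq2−eq1, eq2−eq3 (x²,y² cancel):
  -3.952·x + 66.800·y = 2285.550876
  49.108·x + 112.992·y = 3247.564892
det = -3.952·112.992 − 66.800·49.108 = -3726.958784
x = (2285.550876·112.992 − 66.800·3247.564892) / -3726.958784 = -11.084542
y = (-3.952·3247.564892 − 2285.550876·49.108) / -3726.958784 = 33.559053
|P − Q| = √((-11.084542 − -9.089)² + (33.559053 − 35.588)²) = 2.845841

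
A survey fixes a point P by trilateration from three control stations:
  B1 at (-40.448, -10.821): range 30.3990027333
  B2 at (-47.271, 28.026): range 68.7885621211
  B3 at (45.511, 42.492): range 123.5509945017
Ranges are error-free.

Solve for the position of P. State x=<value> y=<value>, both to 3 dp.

eq1: (x + 40.448)² + (y + 10.821)² = 30.3990027333²
eq2: (x + 47.271)² + (y − 28.026)² = 68.7885621211²
eq3: (x − 45.511)² + (y − 42.492)² = 123.5509945017²
eq2−eq1, eq2−eq3 (x²,y² cancel):
  13.646·x − 77.694·y = 2540.897540
  185.564·x + 28.932·y = -9676.164896
det = 13.646·28.932 − -77.694·185.564 = 14812.015488
x = (2540.897540·28.932 − -77.694·-9676.164896) / 14812.015488 = -45.791655
y = (13.646·-9676.164896 − 2540.897540·185.564) / 14812.015488 = -40.746653

x=-45.792 y=-40.747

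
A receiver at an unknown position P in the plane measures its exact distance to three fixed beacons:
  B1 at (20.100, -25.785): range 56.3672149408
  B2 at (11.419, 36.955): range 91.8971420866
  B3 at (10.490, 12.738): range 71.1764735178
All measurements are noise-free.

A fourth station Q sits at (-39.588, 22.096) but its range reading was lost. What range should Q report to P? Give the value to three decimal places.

65.592

eq1: (x − 20.100)² + (y + 25.785)² = 56.3672149408²
eq2: (x − 11.419)² + (y − 36.955)² = 91.8971420866²
eq3: (x − 10.490)² + (y − 12.738)² = 71.1764735178²
eq1−eq3, eq1−eq2 (x²,y² cancel):
  -19.220·x + 77.046·y = -2685.406943
  -17.362·x + 125.480·y = -4840.632443
det = -19.220·125.480 − 77.046·-17.362 = -1074.052948
x = (-2685.406943·125.480 − 77.046·-4840.632443) / -1074.052948 = -33.505335
y = (-19.220·-4840.632443 − -2685.406943·-17.362) / -1074.052948 = -43.212879
|P − Q| = √((-33.505335 − -39.588)² + (-43.212879 − 22.096)²) = 65.591528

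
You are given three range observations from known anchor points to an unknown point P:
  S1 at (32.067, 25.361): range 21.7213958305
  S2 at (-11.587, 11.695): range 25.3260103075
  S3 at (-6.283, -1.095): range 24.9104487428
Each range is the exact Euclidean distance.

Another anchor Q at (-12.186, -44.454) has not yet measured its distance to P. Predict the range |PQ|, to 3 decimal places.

63.770

eq1: (x − 32.067)² + (y − 25.361)² = 21.7213958305²
eq2: (x + 11.587)² + (y − 11.695)² = 25.3260103075²
eq3: (x + 6.283)² + (y + 1.095)² = 24.9104487428²
eq1−eq3, eq1−eq2 (x²,y² cancel):
  -76.700·x − 52.912·y = -1779.509116
  -87.308·x − 27.332·y = -1570.028977
det = -76.700·-27.332 − -52.912·-87.308 = -2523.276496
x = (-1779.509116·-27.332 − -52.912·-1570.028977) / -2523.276496 = 13.647268
y = (-76.700·-1570.028977 − -1779.509116·-87.308) / -2523.276496 = 13.848724
|P − Q| = √((13.647268 − -12.186)² + (13.848724 − -44.454)²) = 63.769627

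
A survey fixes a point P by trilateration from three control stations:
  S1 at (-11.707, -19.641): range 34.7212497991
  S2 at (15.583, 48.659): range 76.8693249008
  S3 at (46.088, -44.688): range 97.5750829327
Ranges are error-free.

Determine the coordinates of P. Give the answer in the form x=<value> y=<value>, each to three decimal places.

x=-41.858 y=-2.423

eq1: (x + 11.707)² + (y + 19.641)² = 34.7212497991²
eq2: (x − 15.583)² + (y − 48.659)² = 76.8693249008²
eq3: (x − 46.088)² + (y + 44.688)² = 97.5750829327²
eq3−eq1, eq3−eq2 (x²,y² cancel):
  -115.590·x + 50.094·y = 4717.033264
  -61.010·x + 186.694·y = 2101.410781
det = -115.590·186.694 − 50.094·-61.010 = -18523.724520
x = (4717.033264·186.694 − 50.094·2101.410781) / -18523.724520 = -41.858414
y = (-115.590·2101.410781 − 4717.033264·-61.010) / -18523.724520 = -2.423062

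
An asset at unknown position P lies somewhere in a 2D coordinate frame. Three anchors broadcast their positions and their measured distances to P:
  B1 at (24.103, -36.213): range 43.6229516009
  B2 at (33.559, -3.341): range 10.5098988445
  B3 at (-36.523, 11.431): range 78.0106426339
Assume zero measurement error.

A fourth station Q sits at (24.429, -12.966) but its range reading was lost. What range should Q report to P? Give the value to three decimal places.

eq1: (x − 24.103)² + (y + 36.213)² = 43.6229516009²
eq2: (x − 33.559)² + (y + 3.341)² = 10.5098988445²
eq3: (x + 36.523)² + (y − 11.431)² = 78.0106426339²
eq2−eq1, eq2−eq3 (x²,y² cancel):
  -18.912·x − 65.744·y = -1037.536717
  -140.164·x + 29.544·y = -5647.973862
det = -18.912·29.544 − -65.744·-140.164 = -9773.678144
x = (-1037.536717·29.544 − -65.744·-5647.973862) / -9773.678144 = 41.128158
y = (-18.912·-5647.973862 − -1037.536717·-140.164) / -9773.678144 = 3.950490
|P − Q| = √((41.128158 − 24.429)² + (3.950490 − -12.966)²) = 23.770349

23.770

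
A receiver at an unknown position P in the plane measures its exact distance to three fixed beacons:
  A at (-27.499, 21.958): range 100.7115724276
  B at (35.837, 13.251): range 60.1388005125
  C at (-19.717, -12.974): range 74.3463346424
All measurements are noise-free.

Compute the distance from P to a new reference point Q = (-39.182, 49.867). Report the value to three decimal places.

128.775

eq1: (x + 27.499)² + (y − 21.958)² = 100.7115724276²
eq2: (x − 35.837)² + (y − 13.251)² = 60.1388005125²
eq3: (x + 19.717)² + (y + 12.974)² = 74.3463346424²
eq1−eq3, eq1−eq2 (x²,y² cancel):
  15.564·x − 69.864·y = 3934.179346
  126.672·x − 17.414·y = 6747.676299
det = 15.564·-17.414 − -69.864·126.672 = 8578.781112
x = (3934.179346·-17.414 − -69.864·6747.676299) / 8578.781112 = 46.965863
y = (15.564·6747.676299 − 3934.179346·126.672) / 8578.781112 = -45.849116
|P − Q| = √((46.965863 − -39.182)² + (-45.849116 − 49.867)²) = 128.775111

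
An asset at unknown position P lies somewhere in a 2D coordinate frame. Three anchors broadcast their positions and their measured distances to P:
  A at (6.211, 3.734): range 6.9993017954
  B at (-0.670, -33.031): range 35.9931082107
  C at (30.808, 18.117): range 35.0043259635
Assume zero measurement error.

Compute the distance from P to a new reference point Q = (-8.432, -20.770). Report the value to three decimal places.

24.946

eq1: (x − 6.211)² + (y − 3.734)² = 6.9993017954²
eq2: (x + 0.670)² + (y + 33.031)² = 35.9931082107²
eq3: (x − 30.808)² + (y − 18.117)² = 35.0043259635²
eq2−eq3, eq2−eq1 (x²,y² cancel):
  62.956·x + 102.296·y = 256.063695
  13.762·x + 73.530·y = 207.537029
det = 62.956·73.530 − 102.296·13.762 = 3221.357128
x = (256.063695·73.530 − 102.296·207.537029) / 3221.357128 = -0.745600
y = (62.956·207.537029 − 256.063695·13.762) / 3221.357128 = 2.962029
|P − Q| = √((-0.745600 − -8.432)² + (2.962029 − -20.770)²) = 24.945740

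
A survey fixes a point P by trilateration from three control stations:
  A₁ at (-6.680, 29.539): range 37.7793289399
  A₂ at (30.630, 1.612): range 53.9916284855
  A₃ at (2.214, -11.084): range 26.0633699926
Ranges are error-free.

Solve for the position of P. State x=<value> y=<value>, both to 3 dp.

x=-23.011 y=-4.528

eq1: (x + 6.680)² + (y − 29.539)² = 37.7793289399²
eq2: (x − 30.630)² + (y − 1.612)² = 53.9916284855²
eq3: (x − 2.214)² + (y + 11.084)² = 26.0633699926²
eq2−eq1, eq2−eq3 (x²,y² cancel):
  -74.620·x + 55.854·y = 1464.197728
  -56.832·x − 25.392·y = 1422.758099
det = -74.620·-25.392 − 55.854·-56.832 = 5069.045568
x = (1464.197728·-25.392 − 55.854·1422.758099) / 5069.045568 = -23.011361
y = (-74.620·1422.758099 − 1464.197728·-56.832) / 5069.045568 = -4.528056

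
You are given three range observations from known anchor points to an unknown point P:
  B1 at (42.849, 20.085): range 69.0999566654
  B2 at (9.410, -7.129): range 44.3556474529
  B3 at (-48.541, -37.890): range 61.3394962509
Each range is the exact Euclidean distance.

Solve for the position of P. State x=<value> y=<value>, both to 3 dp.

eq1: (x − 42.849)² + (y − 20.085)² = 69.0999566654²
eq2: (x − 9.410)² + (y + 7.129)² = 44.3556474529²
eq3: (x + 48.541)² + (y + 37.890)² = 61.3394962509²
eq2−eq3, eq2−eq1 (x²,y² cancel):
  -115.902·x − 61.522·y = 1857.399701
  66.878·x + 54.428·y = -707.307265
det = -115.902·54.428 − -61.522·66.878 = -2193.845740
x = (1857.399701·54.428 − -61.522·-707.307265) / -2193.845740 = -26.245963
y = (-115.902·-707.307265 − 1857.399701·66.878) / -2193.845740 = 19.254248

x=-26.246 y=19.254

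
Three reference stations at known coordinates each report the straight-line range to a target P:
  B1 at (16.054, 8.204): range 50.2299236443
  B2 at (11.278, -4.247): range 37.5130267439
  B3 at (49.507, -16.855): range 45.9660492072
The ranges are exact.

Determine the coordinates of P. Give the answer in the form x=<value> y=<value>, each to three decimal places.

x=10.871 y=-41.758

eq1: (x − 16.054)² + (y − 8.204)² = 50.2299236443²
eq2: (x − 11.278)² + (y + 4.247)² = 37.5130267439²
eq3: (x − 49.507)² + (y + 16.855)² = 45.9660492072²
eq1−eq3, eq1−eq2 (x²,y² cancel):
  66.906·x − 50.118·y = 2820.165092
  -9.552·x − 24.902·y = 936.011815
det = 66.906·-24.902 − -50.118·-9.552 = -2144.820348
x = (2820.165092·-24.902 − -50.118·936.011815) / -2144.820348 = 10.871172
y = (66.906·936.011815 − 2820.165092·-9.552) / -2144.820348 = -41.757821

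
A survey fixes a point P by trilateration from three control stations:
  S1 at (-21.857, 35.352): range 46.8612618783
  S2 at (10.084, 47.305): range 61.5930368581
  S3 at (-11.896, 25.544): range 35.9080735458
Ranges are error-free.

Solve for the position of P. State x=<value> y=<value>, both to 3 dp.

x=-11.553 y=-10.362

eq1: (x + 21.857)² + (y − 35.352)² = 46.8612618783²
eq2: (x − 10.084)² + (y − 47.305)² = 61.5930368581²
eq3: (x + 11.896)² + (y − 25.544)² = 35.9080735458²
eq3−eq2, eq3−eq1 (x²,y² cancel):
  43.960·x + 43.522·y = -958.873115
  -19.922·x + 19.616·y = 26.893482
det = 43.960·19.616 − 43.522·-19.922 = 1729.364644
x = (-958.873115·19.616 − 43.522·26.893482) / 1729.364644 = -11.553210
y = (43.960·26.893482 − -958.873115·-19.922) / 1729.364644 = -10.362437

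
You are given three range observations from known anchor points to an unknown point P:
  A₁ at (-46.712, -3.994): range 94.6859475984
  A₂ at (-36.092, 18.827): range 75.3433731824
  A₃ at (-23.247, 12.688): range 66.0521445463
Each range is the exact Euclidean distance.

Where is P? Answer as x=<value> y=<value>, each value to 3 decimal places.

eq1: (x + 46.712)² + (y + 3.994)² = 94.6859475984²
eq2: (x + 36.092)² + (y − 18.827)² = 75.3433731824²
eq3: (x + 23.247)² + (y − 12.688)² = 66.0521445463²
eq2−eq3, eq2−eq1 (x²,y² cancel):
  25.690·x − 12.278·y = 358.058043
  -21.240·x − 45.642·y = -2747.930203
det = 25.690·-45.642 − -12.278·-21.240 = -1433.327700
x = (358.058043·-45.642 − -12.278·-2747.930203) / -1433.327700 = 34.940769
y = (25.690·-2747.930203 − 358.058043·-21.240) / -1433.327700 = 43.946108

x=34.941 y=43.946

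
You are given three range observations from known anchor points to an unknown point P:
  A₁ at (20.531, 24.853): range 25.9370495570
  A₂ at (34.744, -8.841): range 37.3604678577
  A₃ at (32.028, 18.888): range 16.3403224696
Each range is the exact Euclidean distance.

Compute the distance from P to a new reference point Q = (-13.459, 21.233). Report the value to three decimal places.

eq1: (x − 20.531)² + (y − 24.853)² = 25.9370495570²
eq2: (x − 34.744)² + (y + 8.841)² = 37.3604678577²
eq3: (x − 32.028)² + (y − 18.888)² = 16.3403224696²
eq2−eq1, eq2−eq3 (x²,y² cancel):
  -28.426·x + 67.388·y = 476.958772
  -5.432·x + 55.458·y = 1226.038931
det = -28.426·55.458 − 67.388·-5.432 = -1210.397492
x = (476.958772·55.458 − 67.388·1226.038931) / -1210.397492 = 46.405526
y = (-28.426·1226.038931 − 476.958772·-5.432) / -1210.397492 = 26.652850
|P − Q| = √((46.405526 − -13.459)² + (26.652850 − 21.233)²) = 60.109369

60.109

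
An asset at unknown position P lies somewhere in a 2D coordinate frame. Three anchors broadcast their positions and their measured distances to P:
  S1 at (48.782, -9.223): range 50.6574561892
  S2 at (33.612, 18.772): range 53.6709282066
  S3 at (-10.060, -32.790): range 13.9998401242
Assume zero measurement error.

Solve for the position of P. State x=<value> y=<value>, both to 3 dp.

x=0.070 y=-23.127

eq1: (x − 48.782)² + (y + 9.223)² = 50.6574561892²
eq2: (x − 33.612)² + (y − 18.772)² = 53.6709282066²
eq3: (x + 10.060)² + (y + 32.790)² = 13.9998401242²
eq3−eq1, eq3−eq2 (x²,y² cancel):
  117.684·x + 47.134·y = -1081.822791
  87.344·x + 103.124·y = -2378.806183
det = 117.684·103.124 − 47.134·87.344 = 8019.172720
x = (-1081.822791·103.124 − 47.134·-2378.806183) / 8019.172720 = 0.069927
y = (117.684·-2378.806183 − -1081.822791·87.344) / 8019.172720 = -23.126662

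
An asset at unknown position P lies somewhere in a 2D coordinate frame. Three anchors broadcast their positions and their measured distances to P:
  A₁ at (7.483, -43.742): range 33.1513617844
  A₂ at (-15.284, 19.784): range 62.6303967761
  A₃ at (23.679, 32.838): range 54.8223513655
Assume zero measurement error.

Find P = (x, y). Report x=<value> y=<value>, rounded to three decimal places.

eq1: (x − 7.483)² + (y + 43.742)² = 33.1513617844²
eq2: (x + 15.284)² + (y − 19.784)² = 62.6303967761²
eq3: (x − 23.679)² + (y − 32.838)² = 54.8223513655²
eq3−eq1, eq3−eq2 (x²,y² cancel):
  -32.392·x − 153.160·y = 2236.805989
  -77.926·x − 26.108·y = -1931.098364
det = -32.392·-26.108 − -153.160·-77.926 = -11089.455824
x = (2236.805989·-26.108 − -153.160·-1931.098364) / -11089.455824 = 31.937145
y = (-32.392·-1931.098364 − 2236.805989·-77.926) / -11089.455824 = -21.358801

x=31.937 y=-21.359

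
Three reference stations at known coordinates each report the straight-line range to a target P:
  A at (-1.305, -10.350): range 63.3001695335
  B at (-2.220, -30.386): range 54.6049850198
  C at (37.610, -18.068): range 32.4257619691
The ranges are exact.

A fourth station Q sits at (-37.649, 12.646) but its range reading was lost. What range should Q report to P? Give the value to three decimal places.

eq1: (x + 1.305)² + (y + 10.350)² = 63.3001695335²
eq2: (x + 2.220)² + (y + 30.386)² = 54.6049850198²
eq3: (x − 37.610)² + (y + 18.068)² = 32.4257619691²
eq2−eq3, eq2−eq1 (x²,y² cancel):
  79.660·x + 24.636·y = 2743.001678
  1.830·x + 40.072·y = -1844.618945
det = 79.660·40.072 − 24.636·1.830 = 3147.051640
x = (2743.001678·40.072 − 24.636·-1844.618945) / 3147.051640 = 49.367349
y = (79.660·-1844.618945 − 2743.001678·1.830) / 3147.051640 = -48.287113
|P − Q| = √((49.367349 − -37.649)² + (-48.287113 − 12.646)²) = 106.229418

106.229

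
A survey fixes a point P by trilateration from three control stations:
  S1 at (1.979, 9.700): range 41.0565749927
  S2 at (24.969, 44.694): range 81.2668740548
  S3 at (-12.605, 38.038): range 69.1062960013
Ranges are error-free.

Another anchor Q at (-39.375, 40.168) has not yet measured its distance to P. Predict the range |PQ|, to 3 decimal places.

eq1: (x − 1.979)² + (y − 9.700)² = 41.0565749927²
eq2: (x − 24.969)² + (y − 44.694)² = 81.2668740548²
eq3: (x + 12.605)² + (y − 38.038)² = 69.1062960013²
eq2−eq3, eq2−eq1 (x²,y² cancel):
  -75.148·x − 13.312·y = 813.395544
  -45.980·x − 69.988·y = 2395.664313
det = -75.148·-69.988 − -13.312·-45.980 = 4647.372464
x = (813.395544·-69.988 − -13.312·2395.664313) / 4647.372464 = -5.387312
y = (-75.148·2395.664313 − 813.395544·-45.980) / 4647.372464 = -30.690343
|P − Q| = √((-5.387312 − -39.375)² + (-30.690343 − 40.168)²) = 78.587962

78.588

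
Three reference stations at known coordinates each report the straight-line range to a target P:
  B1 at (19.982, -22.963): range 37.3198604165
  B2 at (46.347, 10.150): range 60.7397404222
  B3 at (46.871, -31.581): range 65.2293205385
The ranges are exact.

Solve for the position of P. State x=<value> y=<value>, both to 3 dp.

x=-12.554 y=-4.682

eq1: (x − 19.982)² + (y + 22.963)² = 37.3198604165²
eq2: (x − 46.347)² + (y − 10.150)² = 60.7397404222²
eq3: (x − 46.871)² + (y + 31.581)² = 65.2293205385²
eq2−eq1, eq2−eq3 (x²,y² cancel):
  -52.730·x − 66.226·y = 972.056869
  1.048·x − 83.462·y = 377.635102
det = -52.730·-83.462 − -66.226·1.048 = 4470.356108
x = (972.056869·-83.462 − -66.226·377.635102) / 4470.356108 = -12.553932
y = (-52.730·377.635102 − 972.056869·1.048) / 4470.356108 = -4.682270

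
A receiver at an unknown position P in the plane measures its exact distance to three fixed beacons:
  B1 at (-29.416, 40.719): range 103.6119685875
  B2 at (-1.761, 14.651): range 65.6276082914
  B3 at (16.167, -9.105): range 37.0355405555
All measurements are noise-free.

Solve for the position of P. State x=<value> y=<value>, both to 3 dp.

x=47.795 y=-28.375

eq1: (x + 29.416)² + (y − 40.719)² = 103.6119685875²
eq2: (x + 1.761)² + (y − 14.651)² = 65.6276082914²
eq3: (x − 16.167)² + (y + 9.105)² = 37.0355405555²
eq3−eq2, eq3−eq1 (x²,y² cancel):
  -35.856·x + 47.512·y = -3061.871698
  -91.166·x + 99.648·y = -7184.743667
det = -35.856·99.648 − 47.512·-91.166 = 758.500304
x = (-3061.871698·99.648 − 47.512·-7184.743667) / 758.500304 = 47.794510
y = (-35.856·-7184.743667 − -3061.871698·-91.166) / 758.500304 = -28.374974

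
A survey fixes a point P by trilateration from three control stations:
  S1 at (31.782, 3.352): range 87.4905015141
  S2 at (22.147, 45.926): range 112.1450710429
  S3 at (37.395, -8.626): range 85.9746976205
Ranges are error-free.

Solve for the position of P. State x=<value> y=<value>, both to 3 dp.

x=-38.987 y=-48.091

eq1: (x − 31.782)² + (y − 3.352)² = 87.4905015141²
eq2: (x − 22.147)² + (y − 45.926)² = 112.1450710429²
eq3: (x − 37.395)² + (y + 8.626)² = 85.9746976205²
eq3−eq2, eq3−eq1 (x²,y² cancel):
  -30.496·x + 109.104·y = -4057.975144
  -11.226·x + 23.956·y = -714.401697
det = -30.496·23.956 − 109.104·-11.226 = 494.239328
x = (-4057.975144·23.956 − 109.104·-714.401697) / 494.239328 = -38.986719
y = (-30.496·-714.401697 − -4057.975144·-11.226) / 494.239328 = -48.090942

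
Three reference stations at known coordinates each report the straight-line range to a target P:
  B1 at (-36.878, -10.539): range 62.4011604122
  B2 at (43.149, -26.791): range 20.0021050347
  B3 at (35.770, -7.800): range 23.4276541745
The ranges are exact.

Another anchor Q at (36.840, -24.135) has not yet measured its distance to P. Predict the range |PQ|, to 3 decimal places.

14.098

eq1: (x + 36.878)² + (y + 10.539)² = 62.4011604122²
eq2: (x − 43.149)² + (y + 26.791)² = 20.0021050347²
eq3: (x − 35.770)² + (y + 7.800)² = 23.4276541745²
eq1−eq2, eq1−eq3 (x²,y² cancel):
  160.054·x − 32.504·y = 4602.357092
  145.296·x + 5.478·y = 3214.325336
det = 160.054·5.478 − -32.504·145.296 = 5599.476996
x = (4602.357092·5.478 − -32.504·3214.325336) / 5599.476996 = 23.161117
y = (160.054·3214.325336 − 4602.357092·145.296) / 5599.476996 = -27.545153
|P − Q| = √((23.161117 − 36.840)² + (-27.545153 − -24.135)²) = 14.097552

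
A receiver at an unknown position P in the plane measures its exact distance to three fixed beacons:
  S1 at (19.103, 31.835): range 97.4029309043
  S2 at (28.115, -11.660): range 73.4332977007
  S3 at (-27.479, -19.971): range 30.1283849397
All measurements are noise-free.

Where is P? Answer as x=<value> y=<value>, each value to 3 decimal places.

eq1: (x − 19.103)² + (y − 31.835)² = 97.4029309043²
eq2: (x − 28.115)² + (y + 11.660)² = 73.4332977007²
eq3: (x + 27.479)² + (y + 19.971)² = 30.1283849397²
eq1−eq3, eq1−eq2 (x²,y² cancel):
  -93.164·x − 103.612·y = 8355.155818
  18.024·x − 86.990·y = 3642.898729
det = -93.164·-86.990 − -103.612·18.024 = 9971.839048
x = (8355.155818·-86.990 − -103.612·3642.898729) / 9971.839048 = -35.035361
y = (-93.164·3642.898729 − 8355.155818·18.024) / 9971.839048 = -49.136407

x=-35.035 y=-49.136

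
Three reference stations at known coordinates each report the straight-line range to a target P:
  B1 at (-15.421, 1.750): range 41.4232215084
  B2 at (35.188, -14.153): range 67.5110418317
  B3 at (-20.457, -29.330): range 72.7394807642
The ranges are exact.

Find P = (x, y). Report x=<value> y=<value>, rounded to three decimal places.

x=-3.252 y=41.346

eq1: (x + 15.421)² + (y − 1.750)² = 41.4232215084²
eq2: (x − 35.188)² + (y + 14.153)² = 67.5110418317²
eq3: (x + 20.457)² + (y + 29.330)² = 72.7394807642²
eq1−eq2, eq1−eq3 (x²,y² cancel):
  101.218·x − 31.806·y = -1644.224477
  -10.072·x − 62.160·y = -2537.280774
det = 101.218·-62.160 − -31.806·-10.072 = -6612.060912
x = (-1644.224477·-62.160 − -31.806·-2537.280774) / -6612.060912 = -3.252275
y = (101.218·-2537.280774 − -1644.224477·-10.072) / -6612.060912 = 41.345523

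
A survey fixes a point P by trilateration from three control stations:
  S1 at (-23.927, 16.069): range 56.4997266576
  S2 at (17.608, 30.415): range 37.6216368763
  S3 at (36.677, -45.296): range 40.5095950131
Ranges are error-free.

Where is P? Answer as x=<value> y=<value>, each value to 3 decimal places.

eq1: (x + 23.927)² + (y − 16.069)² = 56.4997266576²
eq2: (x − 17.608)² + (y − 30.415)² = 37.6216368763²
eq3: (x − 36.677)² + (y + 45.296)² = 40.5095950131²
eq2−eq3, eq2−eq1 (x²,y² cancel):
  38.138·x − 151.422·y = 1936.176329
  -83.070·x − 28.692·y = -2181.231350
det = 38.138·-28.692 − -151.422·-83.070 = -13672.881036
x = (1936.176329·-28.692 − -151.422·-2181.231350) / -13672.881036 = 28.219304
y = (38.138·-2181.231350 − 1936.176329·-83.070) / -13672.881036 = -5.679152

x=28.219 y=-5.679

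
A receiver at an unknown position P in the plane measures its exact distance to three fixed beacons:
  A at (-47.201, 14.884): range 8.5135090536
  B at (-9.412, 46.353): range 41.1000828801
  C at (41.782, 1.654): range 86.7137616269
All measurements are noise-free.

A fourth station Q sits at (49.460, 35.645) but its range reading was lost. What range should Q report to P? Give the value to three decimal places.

92.981

eq1: (x + 47.201)² + (y − 14.884)² = 8.5135090536²
eq2: (x + 9.412)² + (y − 46.353)² = 41.1000828801²
eq3: (x − 41.782)² + (y − 1.654)² = 86.7137616269²
eq3−eq2, eq3−eq1 (x²,y² cancel):
  -102.388·x + 89.398·y = 6318.774756
  -177.966·x + 26.460·y = 8147.793236
det = -102.388·26.460 − 89.398·-177.966 = 13200.617988
x = (6318.774756·26.460 − 89.398·8147.793236) / 13200.617988 = -42.513285
y = (-102.388·8147.793236 − 6318.774756·-177.966) / 13200.617988 = 21.990699
|P − Q| = √((-42.513285 − 49.460)² + (21.990699 − 35.645)²) = 92.981316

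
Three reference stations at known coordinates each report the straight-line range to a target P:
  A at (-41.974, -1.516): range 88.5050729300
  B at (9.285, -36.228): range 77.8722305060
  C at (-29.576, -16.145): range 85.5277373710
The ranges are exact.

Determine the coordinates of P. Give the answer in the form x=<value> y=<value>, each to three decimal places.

x=38.139 y=36.101

eq1: (x + 41.974)² + (y + 1.516)² = 88.5050729300²
eq2: (x − 9.285)² + (y + 36.228)² = 77.8722305060²
eq3: (x + 29.576)² + (y + 16.145)² = 85.5277373710²
eq1−eq2, eq1−eq3 (x²,y² cancel):
  102.518·x − 69.424·y = 1403.627927
  24.796·x − 29.258·y = -110.560056
det = 102.518·-29.258 − -69.424·24.796 = -1278.034140
x = (1403.627927·-29.258 − -69.424·-110.560056) / -1278.034140 = 38.138940
y = (102.518·-110.560056 − 1403.627927·24.796) / -1278.034140 = 36.101347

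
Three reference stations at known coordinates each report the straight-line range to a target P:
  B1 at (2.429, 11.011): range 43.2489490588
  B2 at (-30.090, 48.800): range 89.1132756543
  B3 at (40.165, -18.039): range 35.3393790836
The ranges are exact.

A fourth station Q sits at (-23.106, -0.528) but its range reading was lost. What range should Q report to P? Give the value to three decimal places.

eq1: (x − 2.429)² + (y − 11.011)² = 43.2489490588²
eq2: (x + 30.090)² + (y − 48.800)² = 89.1132756543²
eq3: (x − 40.165)² + (y + 18.039)² = 35.3393790836²
eq3−eq1, eq3−eq2 (x²,y² cancel):
  -75.472·x + 58.100·y = -2433.090465
  -140.510·x + 133.678·y = -5344.088830
det = -75.472·133.678 − 58.100·-140.510 = -1925.315016
x = (-2433.090465·133.678 − 58.100·-5344.088830) / -1925.315016 = 7.665814
y = (-75.472·-5344.088830 − -2433.090465·-140.510) / -1925.315016 = -31.919728
|P − Q| = √((7.665814 − -23.106)² + (-31.919728 − -0.528)²) = 43.958447

43.958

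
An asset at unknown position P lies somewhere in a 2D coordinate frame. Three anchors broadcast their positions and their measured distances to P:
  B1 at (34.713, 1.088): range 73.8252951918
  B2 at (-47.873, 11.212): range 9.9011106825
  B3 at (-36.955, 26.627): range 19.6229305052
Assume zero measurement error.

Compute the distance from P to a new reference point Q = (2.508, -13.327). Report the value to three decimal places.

eq1: (x − 34.713)² + (y − 1.088)² = 73.8252951918²
eq2: (x + 47.873)² + (y − 11.212)² = 9.9011106825²
eq3: (x + 36.955)² + (y − 26.627)² = 19.6229305052²
eq3−eq2, eq3−eq1 (x²,y² cancel):
  -21.836·x − 30.830·y = 629.891328
  143.336·x − 51.078·y = -5933.607850
det = -21.836·-51.078 − -30.830·143.336 = 5534.388088
x = (629.891328·-51.078 − -30.830·-5933.607850) / 5534.388088 = -38.867299
y = (-21.836·-5933.607850 − 629.891328·143.336) / 5534.388088 = 7.097471
|P − Q| = √((-38.867299 − 2.508)² + (7.097471 − -13.327)²) = 46.141894

46.142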